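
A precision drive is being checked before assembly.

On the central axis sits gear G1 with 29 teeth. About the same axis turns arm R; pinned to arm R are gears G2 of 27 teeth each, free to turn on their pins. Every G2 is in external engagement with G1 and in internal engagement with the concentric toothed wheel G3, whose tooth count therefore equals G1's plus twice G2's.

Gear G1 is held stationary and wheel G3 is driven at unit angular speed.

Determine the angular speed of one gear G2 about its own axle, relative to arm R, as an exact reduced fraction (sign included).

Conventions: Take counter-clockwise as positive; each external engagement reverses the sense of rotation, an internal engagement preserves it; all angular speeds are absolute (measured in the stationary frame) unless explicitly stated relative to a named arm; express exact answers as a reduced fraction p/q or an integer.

2407/3024

recognized (axles ride arm R): planetary set, 29/27/83 teeth
ring teeth: 29 + 2·27 = 83
29(ω_sun−ω_arm) = −83(ω_ring−ω_arm),  ω_sun = 0, ω_ring = 1
29(0−ω_arm) = −83(1−ω_arm)  ⇒  112·ω_arm = 83  ⇒  ω_arm = 83/112
sun–planet mesh: 29·(0−83/112) = −27·(ω_p−ω_arm)  ⇒  ω_p−ω_arm = 2407/3024
exact speed ratio = 2407/3024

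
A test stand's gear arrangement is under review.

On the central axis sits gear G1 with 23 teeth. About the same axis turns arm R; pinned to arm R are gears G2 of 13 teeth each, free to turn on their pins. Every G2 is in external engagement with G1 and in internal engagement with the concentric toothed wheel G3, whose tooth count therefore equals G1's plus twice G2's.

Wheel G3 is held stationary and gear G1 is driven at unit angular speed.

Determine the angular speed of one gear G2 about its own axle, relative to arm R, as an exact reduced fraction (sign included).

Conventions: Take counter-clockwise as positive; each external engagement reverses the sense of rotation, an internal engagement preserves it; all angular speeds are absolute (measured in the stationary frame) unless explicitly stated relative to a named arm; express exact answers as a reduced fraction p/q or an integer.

-1127/936

recognized (axles ride arm R): planetary set, 23/13/49 teeth
ring teeth: 23 + 2·13 = 49
23(ω_sun−ω_arm) = −49(ω_ring−ω_arm),  ω_ring = 0, ω_sun = 1
23(1−ω_arm) = −49(0−ω_arm)  ⇒  72·ω_arm = 23  ⇒  ω_arm = 23/72
sun–planet mesh: 23·(1−23/72) = −13·(ω_p−ω_arm)  ⇒  ω_p−ω_arm = -1127/936
exact speed ratio = -1127/936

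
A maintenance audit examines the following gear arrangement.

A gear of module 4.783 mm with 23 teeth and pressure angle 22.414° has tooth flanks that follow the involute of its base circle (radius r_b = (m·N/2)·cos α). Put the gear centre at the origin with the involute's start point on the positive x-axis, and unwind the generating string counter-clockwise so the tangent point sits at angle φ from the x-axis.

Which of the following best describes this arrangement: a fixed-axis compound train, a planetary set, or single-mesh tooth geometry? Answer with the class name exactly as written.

single-mesh involute tooth geometry (23T wheel at module 4.783)
classification: single-mesh tooth geometry

single-mesh tooth geometry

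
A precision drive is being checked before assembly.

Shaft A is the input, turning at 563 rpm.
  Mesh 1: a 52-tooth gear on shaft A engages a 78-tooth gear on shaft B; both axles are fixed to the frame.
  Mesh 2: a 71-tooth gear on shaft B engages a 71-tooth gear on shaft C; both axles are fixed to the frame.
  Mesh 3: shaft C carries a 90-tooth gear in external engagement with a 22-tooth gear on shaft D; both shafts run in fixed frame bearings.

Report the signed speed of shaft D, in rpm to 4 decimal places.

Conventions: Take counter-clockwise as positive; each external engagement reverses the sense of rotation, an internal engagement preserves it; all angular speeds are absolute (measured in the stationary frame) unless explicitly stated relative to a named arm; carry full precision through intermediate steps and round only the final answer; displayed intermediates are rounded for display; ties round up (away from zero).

-1535.4545 rpm

topology: fixed-axis compound train — 3 meshes, A→D
mesh 1 [52T→78T]: ω = 563.0000×52/78 = 375.3333 rpm, sense flips to −
mesh 2 [71T→71T]: ω = 375.3333×71/71 = 375.3333 rpm, sense flips to +
mesh 3 [90T→22T]: ω = 375.3333×90/22 = 1535.4545 rpm, sense flips to −
signed output speed = -1535.4545 rpm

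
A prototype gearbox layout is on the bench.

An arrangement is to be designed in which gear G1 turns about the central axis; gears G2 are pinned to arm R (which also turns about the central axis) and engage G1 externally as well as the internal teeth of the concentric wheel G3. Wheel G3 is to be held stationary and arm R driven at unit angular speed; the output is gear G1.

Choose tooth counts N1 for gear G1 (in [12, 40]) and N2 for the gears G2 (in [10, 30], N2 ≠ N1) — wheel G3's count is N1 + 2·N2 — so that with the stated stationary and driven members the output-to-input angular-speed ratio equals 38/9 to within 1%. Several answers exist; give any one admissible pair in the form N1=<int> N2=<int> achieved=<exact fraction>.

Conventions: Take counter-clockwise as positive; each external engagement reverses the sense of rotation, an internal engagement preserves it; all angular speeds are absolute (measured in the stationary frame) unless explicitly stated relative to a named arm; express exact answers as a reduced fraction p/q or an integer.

design class (target 38/9): planetary set
Willis with ω_ring = 0: ω_sun/ω_arm = (N1+N3)/N1; set equal to 38/9  ⇒  N3/N1 = 38/9 − 1 = 29/9
N3 = N1 + 2·N2  ⇒  N2/N1 = (N3/N1 − 1)/2 = (29/9 − 1)/2 = 10/9
smallest multiple with N1 ≥ 12 and N2 ≥ 10: k = 2  ⇒  N1 = 2·9 = 18, N2 = 2·10 = 20 (N1 ≤ 40, N2 ≤ 30, N2 ≠ N1 ✓), N3 = 18 + 2·20 = 58
check: (N1+N3)/N1 with N1 = 18, N3 = 58 gives 38/9; |achieved − target| = 0 ≤ 19/450 ✓

N1=18 N2=20 achieved=38/9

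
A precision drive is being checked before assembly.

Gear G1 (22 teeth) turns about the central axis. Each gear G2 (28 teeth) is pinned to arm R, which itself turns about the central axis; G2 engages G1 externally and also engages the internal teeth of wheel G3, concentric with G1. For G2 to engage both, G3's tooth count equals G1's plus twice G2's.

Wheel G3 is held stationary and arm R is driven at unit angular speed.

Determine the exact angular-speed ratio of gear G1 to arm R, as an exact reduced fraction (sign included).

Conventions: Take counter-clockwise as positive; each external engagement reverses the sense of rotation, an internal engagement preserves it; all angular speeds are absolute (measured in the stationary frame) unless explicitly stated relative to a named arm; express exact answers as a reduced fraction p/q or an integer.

50/11

topology: planetary set — G1 22T / G2 28T / G3 78T, arm = carrier (Willis)
ring teeth: 22 + 2·28 = 78
22(ω_sun−ω_arm) = −78(ω_ring−ω_arm),  ω_ring = 0, ω_arm = 1
ω_sun = 1 − (78/22)(0−1) = 50/11
ω_out/ω_in = 50/11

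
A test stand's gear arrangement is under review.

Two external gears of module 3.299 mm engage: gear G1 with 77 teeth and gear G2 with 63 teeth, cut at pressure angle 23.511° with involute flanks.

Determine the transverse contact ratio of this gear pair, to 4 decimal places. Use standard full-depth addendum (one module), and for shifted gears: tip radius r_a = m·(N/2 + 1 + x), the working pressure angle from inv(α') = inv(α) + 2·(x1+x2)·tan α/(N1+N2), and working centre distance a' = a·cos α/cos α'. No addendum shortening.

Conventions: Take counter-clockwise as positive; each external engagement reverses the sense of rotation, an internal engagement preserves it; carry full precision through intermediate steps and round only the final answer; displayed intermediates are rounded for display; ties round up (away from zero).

recognized (one external pair, fixed centres): single-mesh tooth geometry, m = 3.299, N1 = 77, N2 = 63
base radii: r_b1 = 116.467450, r_b2 = 95.291550
tip radii: r_a1 = 130.310500, r_a2 = 107.217500
no profile shift: α' = α, a' = a
action lengths: √(r_a1²−r_b1²) = 58.447921, √(r_a2²−r_b2²) = 49.143797
base pitch p_b = π·m·cos α = 9.503722
CR = (58.447921 + 49.143797 − 230.930000·sin 23.51100°)/9.503722 = 1.627566
contact ratio ≈ 1.6276

1.6276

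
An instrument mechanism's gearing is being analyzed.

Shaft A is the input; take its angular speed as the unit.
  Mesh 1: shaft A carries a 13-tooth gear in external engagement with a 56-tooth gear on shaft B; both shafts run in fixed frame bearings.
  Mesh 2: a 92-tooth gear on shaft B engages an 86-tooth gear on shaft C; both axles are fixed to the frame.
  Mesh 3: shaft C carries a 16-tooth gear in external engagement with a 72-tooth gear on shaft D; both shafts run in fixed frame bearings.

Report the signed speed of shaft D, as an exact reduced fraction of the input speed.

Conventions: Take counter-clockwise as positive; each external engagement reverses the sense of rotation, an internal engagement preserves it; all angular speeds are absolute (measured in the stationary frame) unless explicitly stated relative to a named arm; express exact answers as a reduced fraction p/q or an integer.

3-mesh fixed-axis compound train (all bearings frame-fixed)
mesh 1 [13T→56T]: |ω|/ω_in = 1×13/56 = 13/56, sense flips to −
mesh 2 [92T→86T]: |ω|/ω_in = (13/56)×92/86 = 299/1204, sense flips to +
mesh 3 [16T→72T]: |ω|/ω_in = (299/1204)×16/72 = 299/5418, sense flips to −
signed output speed (× input speed) = -299/5418

-299/5418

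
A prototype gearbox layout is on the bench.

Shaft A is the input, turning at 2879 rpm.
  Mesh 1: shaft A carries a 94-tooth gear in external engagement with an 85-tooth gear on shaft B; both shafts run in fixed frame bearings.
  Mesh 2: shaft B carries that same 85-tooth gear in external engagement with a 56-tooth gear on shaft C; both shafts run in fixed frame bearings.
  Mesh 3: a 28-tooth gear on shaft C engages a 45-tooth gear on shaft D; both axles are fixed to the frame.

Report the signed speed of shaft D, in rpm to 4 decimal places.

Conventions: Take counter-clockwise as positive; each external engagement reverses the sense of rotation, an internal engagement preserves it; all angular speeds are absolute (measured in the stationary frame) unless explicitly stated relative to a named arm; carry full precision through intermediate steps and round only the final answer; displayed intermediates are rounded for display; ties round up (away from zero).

class = fixed-axis compound train [3 meshes; 3 ratios multiply, 3 sense flips]
mesh 1 [94T→85T]: ω = 2879.0000×94/85 = 3183.8353 rpm, sense flips to −
mesh 2 [85T→56T]: ω = 3183.8353×85/56 = 4832.6071 rpm, sense flips to +
mesh 3 [28T→45T]: ω = 4832.6071×28/45 = 3006.9556 rpm, sense flips to −
signed output speed = -3006.9556 rpm

-3006.9556 rpm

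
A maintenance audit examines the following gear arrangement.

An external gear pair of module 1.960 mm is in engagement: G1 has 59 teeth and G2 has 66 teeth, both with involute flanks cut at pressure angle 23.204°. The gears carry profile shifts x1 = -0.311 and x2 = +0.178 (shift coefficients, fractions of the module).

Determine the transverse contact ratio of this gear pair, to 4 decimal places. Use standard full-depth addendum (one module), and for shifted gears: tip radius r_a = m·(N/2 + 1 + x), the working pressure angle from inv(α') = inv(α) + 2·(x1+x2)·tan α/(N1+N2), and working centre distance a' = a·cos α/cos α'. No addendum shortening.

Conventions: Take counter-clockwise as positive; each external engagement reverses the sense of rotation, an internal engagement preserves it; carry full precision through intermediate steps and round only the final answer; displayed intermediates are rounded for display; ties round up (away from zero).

1.6434

single-mesh involute tooth geometry (59T engaging 66T at module 1.960)
base radii: r_b1 = 53.142815, r_b2 = 59.447895
tip radii: r_a1 = 59.170440, r_a2 = 66.988880
inv(α') = inv(23.204°) + 2·(-0.311+0.178)·tan α/(59+66) = 0.02278475  ⇒  α' = 22.91560°
a' = a·cos α / cos α' = 122.5000·cos 23.204°/cos 22.91560° = 122.237784
action lengths: √(r_a1²−r_b1²) = 26.018881, √(r_a2²−r_b2²) = 30.878113
base pitch p_b = π·m·cos α = 5.659426
CR = (26.018881 + 30.878113 − 122.237784·sin 22.91560°)/5.659426 = 1.643399
contact ratio ≈ 1.6434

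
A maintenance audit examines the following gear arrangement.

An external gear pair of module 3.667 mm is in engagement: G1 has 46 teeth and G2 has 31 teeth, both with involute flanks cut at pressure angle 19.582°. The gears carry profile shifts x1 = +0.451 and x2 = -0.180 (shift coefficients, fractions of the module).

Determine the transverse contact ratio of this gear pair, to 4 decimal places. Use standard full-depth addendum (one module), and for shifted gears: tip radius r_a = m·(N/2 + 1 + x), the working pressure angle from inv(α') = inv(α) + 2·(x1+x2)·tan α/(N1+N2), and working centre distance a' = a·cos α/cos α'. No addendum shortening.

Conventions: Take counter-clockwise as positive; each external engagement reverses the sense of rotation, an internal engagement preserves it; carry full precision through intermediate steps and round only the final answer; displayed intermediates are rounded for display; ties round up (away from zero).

single-mesh involute tooth geometry (46T engaging 31T at module 3.667)
base radii: r_b1 = 79.462952, r_b2 = 53.551120
tip radii: r_a1 = 89.661817, r_a2 = 59.845440
inv(α') = inv(19.582°) + 2·(+0.451-0.180)·tan α/(46+31) = 0.01646362  ⇒  α' = 20.65103°
a' = a·cos α / cos α' = 141.1795·cos 19.582°/cos 20.65103° = 142.147652
action lengths: √(r_a1²−r_b1²) = 41.531683, √(r_a2²−r_b2²) = 26.716180
base pitch p_b = π·m·cos α = 10.853923
CR = (41.531683 + 26.716180 − 142.147652·sin 20.65103°)/10.853923 = 1.669067
contact ratio ≈ 1.6691

1.6691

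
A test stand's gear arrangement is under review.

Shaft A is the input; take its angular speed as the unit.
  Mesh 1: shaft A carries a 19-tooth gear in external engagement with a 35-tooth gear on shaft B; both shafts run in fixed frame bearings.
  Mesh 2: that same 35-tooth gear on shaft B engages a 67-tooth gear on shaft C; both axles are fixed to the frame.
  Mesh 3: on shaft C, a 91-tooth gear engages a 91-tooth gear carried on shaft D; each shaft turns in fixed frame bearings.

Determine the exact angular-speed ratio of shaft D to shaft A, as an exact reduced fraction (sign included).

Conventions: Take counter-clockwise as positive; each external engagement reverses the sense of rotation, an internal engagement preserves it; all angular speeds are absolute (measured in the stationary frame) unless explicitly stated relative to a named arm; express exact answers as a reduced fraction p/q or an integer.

-19/67

class = fixed-axis compound train [3 meshes; 3 ratios multiply, 3 sense flips]
mesh 1 [19T→35T]: running ratio 19/35, sense −
mesh 2 [35T→67T]: running ratio 19/67, sense +
mesh 3 [91T→91T]: running ratio 19/67, sense −
ω_out/ω_in = -19/67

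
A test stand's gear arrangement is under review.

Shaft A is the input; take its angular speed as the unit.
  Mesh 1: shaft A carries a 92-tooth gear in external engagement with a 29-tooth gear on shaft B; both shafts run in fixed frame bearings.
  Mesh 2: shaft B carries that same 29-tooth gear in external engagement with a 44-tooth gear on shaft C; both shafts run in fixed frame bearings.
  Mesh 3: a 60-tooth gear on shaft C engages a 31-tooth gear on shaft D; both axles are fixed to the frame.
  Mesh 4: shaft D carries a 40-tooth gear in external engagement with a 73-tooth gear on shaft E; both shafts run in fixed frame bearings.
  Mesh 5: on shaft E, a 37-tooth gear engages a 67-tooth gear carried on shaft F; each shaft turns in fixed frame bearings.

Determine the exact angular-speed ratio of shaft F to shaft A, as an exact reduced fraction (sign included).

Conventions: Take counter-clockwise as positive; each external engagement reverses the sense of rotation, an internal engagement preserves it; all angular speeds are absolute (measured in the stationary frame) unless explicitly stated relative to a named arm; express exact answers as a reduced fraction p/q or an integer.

class = fixed-axis compound train [5 meshes; 5 ratios multiply, 5 sense flips]
mesh 1 [92T→29T]: running ratio 92/29, sense −
mesh 2 [29T→44T]: running ratio 23/11, sense +
mesh 3 [60T→31T]: running ratio 1380/341, sense −
mesh 4 [40T→73T]: running ratio 55200/24893, sense +
mesh 5 [37T→67T]: running ratio 2042400/1667831, sense −
ω_out/ω_in = -2042400/1667831

-2042400/1667831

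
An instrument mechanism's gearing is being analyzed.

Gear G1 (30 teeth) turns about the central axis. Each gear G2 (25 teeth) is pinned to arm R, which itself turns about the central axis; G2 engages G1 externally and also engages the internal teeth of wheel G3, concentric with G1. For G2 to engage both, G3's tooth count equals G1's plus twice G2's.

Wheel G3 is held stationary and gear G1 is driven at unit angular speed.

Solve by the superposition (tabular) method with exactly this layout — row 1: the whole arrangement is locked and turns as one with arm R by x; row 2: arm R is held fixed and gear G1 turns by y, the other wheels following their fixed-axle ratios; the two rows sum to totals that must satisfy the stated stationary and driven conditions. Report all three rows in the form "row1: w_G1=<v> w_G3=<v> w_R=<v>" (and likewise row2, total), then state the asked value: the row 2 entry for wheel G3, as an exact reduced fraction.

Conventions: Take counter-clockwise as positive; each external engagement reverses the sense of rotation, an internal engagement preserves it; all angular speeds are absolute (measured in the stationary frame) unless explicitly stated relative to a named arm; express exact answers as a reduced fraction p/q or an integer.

recognized (axles ride arm R): planetary set, 30/25/80 teeth
row 1 — lock + rotate with arm: ω_sun = ω_ring = ω_arm = x
superposition row 2 [arm held]: sun y, ring −(30/80)·y, arm 0
boundary: total ω_ring = x − (30/80)·y = 0 and total ω_sun = x + y = 1  ⇒  y = 8/11, x = 3/11
row 2 ring = −(30/80)·8/11 = -3/11
totals (row 1 + row 2): sun 3/11 + 8/11 = 1, ring 3/11 + (-3/11) = 0, arm 3/11 + 0 = 3/11
asked cell (row2, ring) = -3/11

row1: w_G1=3/11 w_G3=3/11 w_R=3/11
row2: w_G1=8/11 w_G3=-3/11 w_R=0
total: w_G1=1 w_G3=0 w_R=3/11
asked value: -3/11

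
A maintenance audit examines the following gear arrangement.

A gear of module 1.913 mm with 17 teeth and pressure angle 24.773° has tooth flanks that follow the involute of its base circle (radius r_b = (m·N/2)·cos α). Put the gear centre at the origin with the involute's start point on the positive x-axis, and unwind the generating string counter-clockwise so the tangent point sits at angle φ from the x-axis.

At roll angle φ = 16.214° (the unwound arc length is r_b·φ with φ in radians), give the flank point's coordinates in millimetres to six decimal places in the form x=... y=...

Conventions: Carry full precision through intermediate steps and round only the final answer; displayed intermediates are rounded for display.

single-mesh involute tooth geometry (17T wheel at module 1.913)
pitch radius r_p = m·N/2 = 1.913·17/2 = 16.260500
base radius r_b = r_p·cos α = 16.260500·cos 24.773° = 14.764128
roll angle φ = 16.214° = 0.28298768 rad
x = r_b·(cos φ + φ·sin φ) = 15.343516
y = r_b·(sin φ − φ·cos φ) = 0.110639

x=15.343516 y=0.110639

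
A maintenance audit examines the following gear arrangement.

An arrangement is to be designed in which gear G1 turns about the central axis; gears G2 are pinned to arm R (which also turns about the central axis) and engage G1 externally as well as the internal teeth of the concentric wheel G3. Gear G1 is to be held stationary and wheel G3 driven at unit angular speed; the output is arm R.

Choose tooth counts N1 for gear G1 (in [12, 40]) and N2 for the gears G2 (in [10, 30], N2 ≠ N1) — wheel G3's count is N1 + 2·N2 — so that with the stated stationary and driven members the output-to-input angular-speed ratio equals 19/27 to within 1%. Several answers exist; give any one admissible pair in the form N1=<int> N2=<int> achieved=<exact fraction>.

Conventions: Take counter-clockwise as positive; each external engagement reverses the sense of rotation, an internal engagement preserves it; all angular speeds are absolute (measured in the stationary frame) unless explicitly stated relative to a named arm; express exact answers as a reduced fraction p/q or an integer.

design class (target 19/27): planetary set
Willis with ω_sun = 0: ω_arm/ω_ring = N3/(N1+N3); set equal to 19/27  ⇒  N3/N1 = (19/27)/(1 − 19/27) = 19/8
N3 = N1 + 2·N2  ⇒  N2/N1 = (N3/N1 − 1)/2 = (19/8 − 1)/2 = 11/16
smallest multiple with N1 ≥ 12 and N2 ≥ 10: k = 1  ⇒  N1 = 1·16 = 16, N2 = 1·11 = 11 (N1 ≤ 40, N2 ≤ 30, N2 ≠ N1 ✓), N3 = 16 + 2·11 = 38
check: N3/(N1+N3) with N1 = 16, N3 = 38 gives 19/27; |achieved − target| = 0 ≤ 19/2700 ✓

N1=16 N2=11 achieved=19/27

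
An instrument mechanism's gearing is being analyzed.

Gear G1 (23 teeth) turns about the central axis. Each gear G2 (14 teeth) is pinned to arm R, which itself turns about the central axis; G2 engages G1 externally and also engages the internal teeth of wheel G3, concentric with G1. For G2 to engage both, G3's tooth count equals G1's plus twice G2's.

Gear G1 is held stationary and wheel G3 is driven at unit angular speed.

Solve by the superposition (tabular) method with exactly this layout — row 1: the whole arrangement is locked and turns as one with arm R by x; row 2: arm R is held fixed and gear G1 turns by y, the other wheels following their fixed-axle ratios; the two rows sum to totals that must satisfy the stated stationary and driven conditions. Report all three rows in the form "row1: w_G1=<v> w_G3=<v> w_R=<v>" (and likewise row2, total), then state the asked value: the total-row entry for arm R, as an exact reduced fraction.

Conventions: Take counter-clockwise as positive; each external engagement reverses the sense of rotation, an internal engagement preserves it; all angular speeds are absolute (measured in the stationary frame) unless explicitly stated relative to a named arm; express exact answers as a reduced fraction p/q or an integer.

row1: w_G1=51/74 w_G3=51/74 w_R=51/74
row2: w_G1=-51/74 w_G3=23/74 w_R=0
total: w_G1=0 w_G3=1 w_R=51/74
asked value: 51/74

planetary set (23T centre, 14T on arm, 51T internal) — Willis relation
row 1 — lock + rotate with arm: ω_sun = ω_ring = ω_arm = x
row 2: sun turns y, ring = −(23/51)·y, arm 0
boundary: total ω_sun = x + y = 0 and total ω_ring = x − (23/51)·y = 1  ⇒  y = -51/74, x = 51/74
row 2 ring = −(23/51)·(-51/74) = 23/74
totals (row 1 + row 2): sun 51/74 + (-51/74) = 0, ring 51/74 + 23/74 = 1, arm 51/74 + 0 = 51/74
asked cell (total, arm) = 51/74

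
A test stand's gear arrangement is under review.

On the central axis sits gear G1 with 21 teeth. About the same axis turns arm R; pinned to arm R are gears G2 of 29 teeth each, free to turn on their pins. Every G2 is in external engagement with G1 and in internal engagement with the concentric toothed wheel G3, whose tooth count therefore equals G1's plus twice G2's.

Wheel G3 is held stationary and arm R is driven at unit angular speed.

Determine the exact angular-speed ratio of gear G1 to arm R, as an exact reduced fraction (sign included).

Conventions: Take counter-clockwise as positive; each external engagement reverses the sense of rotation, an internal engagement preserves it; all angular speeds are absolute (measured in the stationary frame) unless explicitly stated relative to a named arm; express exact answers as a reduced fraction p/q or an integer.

class = planetary set [G3 = 21+2·29 = 79; Willis about the carrier]
ring teeth: 21 + 2·29 = 79
21(ω_sun−ω_arm) = −79(ω_ring−ω_arm),  ω_ring = 0, ω_arm = 1
ω_sun = 1 − (79/21)(0−1) = 100/21
ω_out/ω_in = 100/21

100/21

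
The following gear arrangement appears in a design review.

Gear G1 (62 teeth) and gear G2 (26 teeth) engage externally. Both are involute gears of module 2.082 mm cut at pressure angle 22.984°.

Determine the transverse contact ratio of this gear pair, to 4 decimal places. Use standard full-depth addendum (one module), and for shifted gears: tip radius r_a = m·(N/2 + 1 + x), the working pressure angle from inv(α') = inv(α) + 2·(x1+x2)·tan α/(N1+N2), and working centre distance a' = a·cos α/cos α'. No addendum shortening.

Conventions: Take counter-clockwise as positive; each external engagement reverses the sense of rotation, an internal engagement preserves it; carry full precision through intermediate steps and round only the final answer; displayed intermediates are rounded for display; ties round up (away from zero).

recognized (one external pair, fixed centres): single-mesh tooth geometry, m = 2.082, N1 = 62, N2 = 26
base radii: r_b1 = 59.418264, r_b2 = 24.917337
tip radii: r_a1 = 66.624000, r_a2 = 29.148000
no profile shift: α' = α, a' = a
action lengths: √(r_a1²−r_b1²) = 30.136809, √(r_a2²−r_b2²) = 15.123896
base pitch p_b = π·m·cos α = 6.021548
CR = (30.136809 + 15.123896 − 91.608000·sin 22.98400°)/6.021548 = 1.576033
contact ratio ≈ 1.5760

1.5760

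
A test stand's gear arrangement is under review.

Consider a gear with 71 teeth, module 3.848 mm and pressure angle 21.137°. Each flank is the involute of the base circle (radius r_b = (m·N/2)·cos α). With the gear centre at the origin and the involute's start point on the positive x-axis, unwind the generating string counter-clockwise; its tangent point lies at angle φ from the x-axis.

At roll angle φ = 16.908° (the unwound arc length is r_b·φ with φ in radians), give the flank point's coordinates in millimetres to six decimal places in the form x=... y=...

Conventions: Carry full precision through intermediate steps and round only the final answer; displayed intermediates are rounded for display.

class = single-mesh tooth geometry [base-circle involute, m = 3.848, 71T]
pitch radius r_p = m·N/2 = 3.848·71/2 = 136.604000
base radius r_b = r_p·cos α = 136.604000·cos 21.137° = 127.413401
roll angle φ = 16.908° = 0.29510027 rad
x = r_b·(cos φ + φ·sin φ) = 132.841047
y = r_b·(sin φ − φ·cos φ) = 1.081972

x=132.841047 y=1.081972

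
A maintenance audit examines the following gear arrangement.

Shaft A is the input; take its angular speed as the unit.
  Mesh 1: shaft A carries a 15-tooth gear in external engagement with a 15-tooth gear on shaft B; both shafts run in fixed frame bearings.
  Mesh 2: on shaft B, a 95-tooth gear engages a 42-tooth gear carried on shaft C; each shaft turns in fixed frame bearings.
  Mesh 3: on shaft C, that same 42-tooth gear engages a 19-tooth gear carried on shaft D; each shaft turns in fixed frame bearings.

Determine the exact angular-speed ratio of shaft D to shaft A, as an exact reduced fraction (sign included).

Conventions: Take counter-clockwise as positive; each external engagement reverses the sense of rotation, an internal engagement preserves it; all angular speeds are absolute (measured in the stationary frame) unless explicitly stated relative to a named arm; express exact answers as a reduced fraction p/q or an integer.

-5

class = fixed-axis compound train [3 meshes; 3 ratios multiply, 3 sense flips]
mesh 1 [15T→15T]: running ratio 1, sense −
mesh 2 [95T→42T]: running ratio 95/42, sense +
mesh 3 [42T→19T]: running ratio 5, sense −
ω_out/ω_in = -5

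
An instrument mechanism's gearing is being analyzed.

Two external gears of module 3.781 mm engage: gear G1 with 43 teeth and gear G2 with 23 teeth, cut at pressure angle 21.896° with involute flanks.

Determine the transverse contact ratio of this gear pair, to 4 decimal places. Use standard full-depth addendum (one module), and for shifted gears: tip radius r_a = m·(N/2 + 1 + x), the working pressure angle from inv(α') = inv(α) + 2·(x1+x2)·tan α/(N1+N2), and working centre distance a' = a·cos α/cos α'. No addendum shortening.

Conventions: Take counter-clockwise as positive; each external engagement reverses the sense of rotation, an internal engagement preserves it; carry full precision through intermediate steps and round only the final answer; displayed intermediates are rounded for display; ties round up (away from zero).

1.5817

class = single-mesh tooth geometry [involute pair 43T × 23T, m = 3.781]
base radii: r_b1 = 75.427317, r_b2 = 40.344844
tip radii: r_a1 = 85.072500, r_a2 = 47.262500
no profile shift: α' = α, a' = a
action lengths: √(r_a1²−r_b1²) = 39.345267, √(r_a2²−r_b2²) = 24.617828
base pitch p_b = π·m·cos α = 11.021484
CR = (39.345267 + 24.617828 − 124.773000·sin 21.89600°)/11.021484 = 1.581672
contact ratio ≈ 1.5817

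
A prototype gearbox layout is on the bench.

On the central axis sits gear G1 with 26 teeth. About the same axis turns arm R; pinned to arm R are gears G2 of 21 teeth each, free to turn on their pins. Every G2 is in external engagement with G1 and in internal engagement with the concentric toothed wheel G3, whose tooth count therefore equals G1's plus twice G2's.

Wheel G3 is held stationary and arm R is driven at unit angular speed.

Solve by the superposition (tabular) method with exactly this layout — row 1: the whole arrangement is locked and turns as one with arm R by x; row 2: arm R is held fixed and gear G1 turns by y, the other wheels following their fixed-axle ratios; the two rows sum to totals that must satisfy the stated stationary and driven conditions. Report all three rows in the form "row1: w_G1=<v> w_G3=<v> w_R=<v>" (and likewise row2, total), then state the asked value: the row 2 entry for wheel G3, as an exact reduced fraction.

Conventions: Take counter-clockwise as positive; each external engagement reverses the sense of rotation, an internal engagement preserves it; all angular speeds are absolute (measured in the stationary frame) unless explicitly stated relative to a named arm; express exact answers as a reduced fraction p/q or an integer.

planetary set (26T centre, 21T on arm, 68T internal) — Willis relation
superposition row 1 [locked train]: every member turns x
row 2 (arm held, sun turns y): ω_ring = −(26/68)·y, ω_arm = 0
boundary: total ω_ring = x − (26/68)·y = 0 and total ω_arm = x = 1  ⇒  y = 34/13, x = 1
row 2 ring = −(26/68)·34/13 = -1
totals (row 1 + row 2): sun 1 + 34/13 = 47/13, ring 1 + (-1) = 0, arm 1 + 0 = 1
asked cell (row2, ring) = -1

row1: w_G1=1 w_G3=1 w_R=1
row2: w_G1=34/13 w_G3=-1 w_R=0
total: w_G1=47/13 w_G3=0 w_R=1
asked value: -1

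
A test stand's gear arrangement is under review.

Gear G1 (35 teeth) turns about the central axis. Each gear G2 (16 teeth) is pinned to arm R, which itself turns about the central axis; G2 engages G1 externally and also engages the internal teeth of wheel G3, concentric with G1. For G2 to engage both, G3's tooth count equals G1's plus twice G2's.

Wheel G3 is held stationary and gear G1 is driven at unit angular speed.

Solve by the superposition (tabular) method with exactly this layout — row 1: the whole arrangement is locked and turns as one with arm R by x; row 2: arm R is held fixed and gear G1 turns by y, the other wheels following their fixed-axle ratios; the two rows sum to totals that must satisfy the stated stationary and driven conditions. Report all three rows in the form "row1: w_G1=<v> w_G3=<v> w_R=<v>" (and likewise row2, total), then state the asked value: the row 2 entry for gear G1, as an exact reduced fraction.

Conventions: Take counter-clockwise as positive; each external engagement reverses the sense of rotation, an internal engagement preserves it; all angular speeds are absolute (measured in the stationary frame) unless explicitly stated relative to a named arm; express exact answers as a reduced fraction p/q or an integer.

row1: w_G1=35/102 w_G3=35/102 w_R=35/102
row2: w_G1=67/102 w_G3=-35/102 w_R=0
total: w_G1=1 w_G3=0 w_R=35/102
asked value: 67/102

class = planetary set [G3 = 35+2·16 = 67; Willis about the carrier]
row 1 — lock + rotate with arm: ω_sun = ω_ring = ω_arm = x
row 2 — arm fixed, fixed-axis ratios: sun y, ring −(35/67)·y, arm 0
boundary: total ω_ring = x − (35/67)·y = 0 and total ω_sun = x + y = 1  ⇒  y = 67/102, x = 35/102
row 2 ring = −(35/67)·67/102 = -35/102
totals (row 1 + row 2): sun 35/102 + 67/102 = 1, ring 35/102 + (-35/102) = 0, arm 35/102 + 0 = 35/102
asked cell (row2, sun) = 67/102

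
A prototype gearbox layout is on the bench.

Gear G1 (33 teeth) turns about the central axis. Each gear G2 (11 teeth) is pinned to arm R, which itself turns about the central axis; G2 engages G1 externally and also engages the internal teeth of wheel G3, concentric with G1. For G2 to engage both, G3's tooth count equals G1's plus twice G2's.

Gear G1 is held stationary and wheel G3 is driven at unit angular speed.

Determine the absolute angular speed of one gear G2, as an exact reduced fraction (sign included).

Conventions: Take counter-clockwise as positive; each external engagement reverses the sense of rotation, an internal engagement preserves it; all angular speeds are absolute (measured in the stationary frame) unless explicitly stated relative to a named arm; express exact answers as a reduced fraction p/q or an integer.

5/2

class = planetary set [G3 = 33+2·11 = 55; Willis about the carrier]
ring teeth: 33 + 2·11 = 55
33(ω_sun−ω_arm) = −55(ω_ring−ω_arm),  ω_sun = 0, ω_ring = 1
33(0−ω_arm) = −55(1−ω_arm)  ⇒  88·ω_arm = 55  ⇒  ω_arm = 5/8
sun–planet mesh: 33·(0−5/8) = −11·(ω_p−ω_arm)  ⇒  ω_p−ω_arm = 15/8
ω_p = 5/8 + 15/8 = 5/2
exact speed ratio = 5/2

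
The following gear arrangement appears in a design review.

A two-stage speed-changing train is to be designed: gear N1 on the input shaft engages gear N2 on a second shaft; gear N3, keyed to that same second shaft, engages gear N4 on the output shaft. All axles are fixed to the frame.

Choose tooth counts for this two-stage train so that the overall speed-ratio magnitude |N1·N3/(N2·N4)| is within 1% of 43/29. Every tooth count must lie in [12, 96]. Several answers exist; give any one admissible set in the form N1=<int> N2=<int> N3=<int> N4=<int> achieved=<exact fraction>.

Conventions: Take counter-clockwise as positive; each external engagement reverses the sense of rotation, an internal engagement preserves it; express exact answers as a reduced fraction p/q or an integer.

N1=12 N2=29 N3=43 N4=12 achieved=43/29

topology: fixed-axis compound train — 2 stages, target 43/29
target = 43/29 in lowest terms: an exact hit needs N1·N3 = k·43 and N2·N4 = k·29 for one integer k, every count in [12, 96]; additionally prefer no 1:1 stage (N1 ≠ N2, N3 ≠ N4)
k = 1…11: no 1:1-free in-range split of k·43 and k·29 into factor pairs; take k = 12
k = 12: N1·N3 = 516 = 12·43, N2·N4 = 348 = 29·12
achieved = 12·43/(29·12) = 43/29; |achieved − target| = 0 ≤ 43/2900 ✓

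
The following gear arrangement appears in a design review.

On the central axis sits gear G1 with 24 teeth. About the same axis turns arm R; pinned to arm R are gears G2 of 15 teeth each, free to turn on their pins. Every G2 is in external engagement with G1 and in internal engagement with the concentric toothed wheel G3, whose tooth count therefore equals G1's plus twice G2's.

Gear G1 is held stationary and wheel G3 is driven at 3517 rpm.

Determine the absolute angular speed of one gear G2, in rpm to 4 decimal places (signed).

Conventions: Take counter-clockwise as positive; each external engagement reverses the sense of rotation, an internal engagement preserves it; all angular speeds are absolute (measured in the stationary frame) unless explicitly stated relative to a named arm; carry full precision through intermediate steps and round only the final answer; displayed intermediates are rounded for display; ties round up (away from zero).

recognized (axles ride arm R): planetary set, 24/15/54 teeth
normalise by the input: solve with ω_ring = 1, then scale by 3517 rpm
ring teeth: 24 + 2·15 = 54
24(ω_sun−ω_arm) = −54(ω_ring−ω_arm),  ω_sun = 0, ω_ring = 1
24(0−ω_arm) = −54(1−ω_arm)  ⇒  78·ω_arm = 54  ⇒  ω_arm = 9/13
sun–planet mesh: 24·(0−9/13) = −15·(ω_p−ω_arm)  ⇒  ω_p−ω_arm = 72/65
ω_p = 9/13 + 72/65 = 9/5
scale: ω_p = 9/5 × 3517 rpm = +6330.6000 rpm

+6330.6000 rpm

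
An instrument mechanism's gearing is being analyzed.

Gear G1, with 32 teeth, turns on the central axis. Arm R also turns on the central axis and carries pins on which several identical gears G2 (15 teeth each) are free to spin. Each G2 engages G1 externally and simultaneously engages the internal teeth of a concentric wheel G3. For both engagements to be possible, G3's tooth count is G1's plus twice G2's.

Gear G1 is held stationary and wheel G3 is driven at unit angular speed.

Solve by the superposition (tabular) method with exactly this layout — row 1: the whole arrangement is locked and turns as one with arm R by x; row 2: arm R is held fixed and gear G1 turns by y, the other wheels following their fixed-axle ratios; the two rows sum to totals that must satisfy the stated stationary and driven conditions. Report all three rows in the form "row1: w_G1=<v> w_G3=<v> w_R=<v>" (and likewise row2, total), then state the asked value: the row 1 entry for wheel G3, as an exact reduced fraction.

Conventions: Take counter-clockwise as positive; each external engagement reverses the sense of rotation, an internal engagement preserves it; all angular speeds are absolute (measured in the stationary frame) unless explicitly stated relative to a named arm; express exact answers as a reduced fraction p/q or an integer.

row1: w_G1=31/47 w_G3=31/47 w_R=31/47
row2: w_G1=-31/47 w_G3=16/47 w_R=0
total: w_G1=0 w_G3=1 w_R=31/47
asked value: 31/47

recognized (axles ride arm R): planetary set, 32/15/62 teeth
row 1 (train locked, turned with arm): all members turn x
superposition row 2 [arm held]: sun y, ring −(32/62)·y, arm 0
boundary: total ω_sun = x + y = 0 and total ω_ring = x − (32/62)·y = 1  ⇒  y = -31/47, x = 31/47
row 2 ring = −(32/62)·(-31/47) = 16/47
totals (row 1 + row 2): sun 31/47 + (-31/47) = 0, ring 31/47 + 16/47 = 1, arm 31/47 + 0 = 31/47
asked cell (row1, ring) = 31/47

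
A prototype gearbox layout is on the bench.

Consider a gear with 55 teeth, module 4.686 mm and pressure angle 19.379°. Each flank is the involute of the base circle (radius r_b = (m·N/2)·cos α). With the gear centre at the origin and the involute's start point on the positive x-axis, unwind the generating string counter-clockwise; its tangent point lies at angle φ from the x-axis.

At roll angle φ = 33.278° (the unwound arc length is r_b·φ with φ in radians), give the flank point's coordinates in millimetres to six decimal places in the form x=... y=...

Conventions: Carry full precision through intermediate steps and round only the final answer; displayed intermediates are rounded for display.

class = single-mesh tooth geometry [base-circle involute, m = 4.686, 55T]
pitch radius r_p = m·N/2 = 4.686·55/2 = 128.865000
base radius r_b = r_p·cos α = 128.865000·cos 19.379° = 121.564068
roll angle φ = 33.278° = 0.58081067 rad
x = r_b·(cos φ + φ·sin φ) = 140.371245
y = r_b·(sin φ − φ·cos φ) = 7.674779

x=140.371245 y=7.674779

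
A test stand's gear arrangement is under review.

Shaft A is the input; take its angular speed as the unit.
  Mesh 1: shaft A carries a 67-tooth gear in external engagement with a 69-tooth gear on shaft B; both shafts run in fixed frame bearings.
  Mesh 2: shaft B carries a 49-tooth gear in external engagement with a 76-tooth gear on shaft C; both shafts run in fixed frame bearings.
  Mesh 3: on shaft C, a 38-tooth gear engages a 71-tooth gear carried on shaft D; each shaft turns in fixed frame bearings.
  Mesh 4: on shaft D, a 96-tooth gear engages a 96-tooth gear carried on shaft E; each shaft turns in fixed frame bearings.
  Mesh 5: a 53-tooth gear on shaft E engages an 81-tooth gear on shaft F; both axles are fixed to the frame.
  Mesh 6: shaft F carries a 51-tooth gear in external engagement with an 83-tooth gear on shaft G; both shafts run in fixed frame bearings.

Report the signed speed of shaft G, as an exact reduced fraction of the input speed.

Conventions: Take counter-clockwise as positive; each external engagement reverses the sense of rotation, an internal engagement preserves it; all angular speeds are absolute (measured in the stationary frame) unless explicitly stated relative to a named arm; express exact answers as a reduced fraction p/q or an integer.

6-mesh fixed-axis compound train (all bearings frame-fixed)
mesh 1 [67T→69T]: |ω|/ω_in = 1×67/69 = 67/69, sense flips to −
mesh 2 [49T→76T]: |ω|/ω_in = (67/69)×49/76 = 3283/5244, sense flips to +
mesh 3 [38T→71T]: |ω|/ω_in = (3283/5244)×38/71 = 3283/9798, sense flips to −
mesh 4 [96T→96T]: |ω|/ω_in = (3283/9798)×96/96 = 3283/9798, sense flips to +
mesh 5 [53T→81T]: |ω|/ω_in = (3283/9798)×53/81 = 173999/793638, sense flips to −
mesh 6 [51T→83T]: |ω|/ω_in = (173999/793638)×51/83 = 2957983/21957318, sense flips to +
signed output speed (× input speed) = 2957983/21957318

2957983/21957318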